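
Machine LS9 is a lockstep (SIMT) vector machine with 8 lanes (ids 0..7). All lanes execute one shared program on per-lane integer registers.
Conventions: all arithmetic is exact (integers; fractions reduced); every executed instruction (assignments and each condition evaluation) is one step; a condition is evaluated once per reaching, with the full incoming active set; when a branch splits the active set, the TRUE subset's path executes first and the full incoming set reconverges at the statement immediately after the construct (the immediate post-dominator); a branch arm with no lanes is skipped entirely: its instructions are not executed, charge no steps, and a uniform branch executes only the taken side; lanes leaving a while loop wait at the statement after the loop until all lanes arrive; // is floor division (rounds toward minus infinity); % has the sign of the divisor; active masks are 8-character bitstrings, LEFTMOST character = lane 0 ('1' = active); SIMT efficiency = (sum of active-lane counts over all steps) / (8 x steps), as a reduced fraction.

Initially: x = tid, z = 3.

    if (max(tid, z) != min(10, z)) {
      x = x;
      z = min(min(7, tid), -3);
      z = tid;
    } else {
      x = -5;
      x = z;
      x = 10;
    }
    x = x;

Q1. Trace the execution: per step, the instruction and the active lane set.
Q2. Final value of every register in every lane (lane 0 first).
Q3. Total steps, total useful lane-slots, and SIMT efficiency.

step 0: eval (max(tid, z) != min(10, z)) 11111111
step 1: x <- x                       00001111
step 2: z <- min(min(7, tid), -3)    00001111
step 3: z <- tid                     00001111
step 4: x <- -5                      11110000
step 5: x <- z                       11110000
step 6: x <- 10                      11110000
step 7: x <- x                       11111111

Answer: 8 steps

x: 10,10,10,10,4,5,6,7
z: 3,3,3,3,4,5,6,7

steps = 8; useful = 40; efficiency = 40/64 = 5/8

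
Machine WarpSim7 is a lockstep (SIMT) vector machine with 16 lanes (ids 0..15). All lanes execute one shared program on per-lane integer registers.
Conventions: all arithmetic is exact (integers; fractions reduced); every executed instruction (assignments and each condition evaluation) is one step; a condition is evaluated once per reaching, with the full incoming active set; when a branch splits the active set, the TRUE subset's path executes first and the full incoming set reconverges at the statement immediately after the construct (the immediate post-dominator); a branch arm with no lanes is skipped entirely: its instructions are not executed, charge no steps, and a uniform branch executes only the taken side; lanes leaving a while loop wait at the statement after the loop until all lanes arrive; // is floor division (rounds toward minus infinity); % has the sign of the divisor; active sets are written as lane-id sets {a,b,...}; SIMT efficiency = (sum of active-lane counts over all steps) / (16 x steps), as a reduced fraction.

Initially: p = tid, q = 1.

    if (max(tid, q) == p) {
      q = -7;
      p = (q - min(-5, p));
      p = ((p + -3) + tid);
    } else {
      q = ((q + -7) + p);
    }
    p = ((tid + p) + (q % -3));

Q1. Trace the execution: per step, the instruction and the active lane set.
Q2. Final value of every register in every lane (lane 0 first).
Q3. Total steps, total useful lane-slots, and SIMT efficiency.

step 0: eval (max(tid, q) == p)      {0,1,2,3,4,5,6,7,8,9,10,11,12,13,14,15}
step 1: q <- -7                      {1,2,3,4,5,6,7,8,9,10,11,12,13,14,15}
step 2: p <- (q - min(-5, p))        {1,2,3,4,5,6,7,8,9,10,11,12,13,14,15}
step 3: p <- ((p + -3) + tid)        {1,2,3,4,5,6,7,8,9,10,11,12,13,14,15}
step 4: q <- ((q + -7) + p)          {0}
step 5: p <- ((tid + p) + (q % -3))  {0,1,2,3,4,5,6,7,8,9,10,11,12,13,14,15}

Answer: 6 steps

p: 0,-4,-2,0,2,4,6,8,10,12,14,16,18,20,22,24
q: -6,-7,-7,-7,-7,-7,-7,-7,-7,-7,-7,-7,-7,-7,-7,-7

steps = 6; useful = 78; efficiency = 78/96 = 13/16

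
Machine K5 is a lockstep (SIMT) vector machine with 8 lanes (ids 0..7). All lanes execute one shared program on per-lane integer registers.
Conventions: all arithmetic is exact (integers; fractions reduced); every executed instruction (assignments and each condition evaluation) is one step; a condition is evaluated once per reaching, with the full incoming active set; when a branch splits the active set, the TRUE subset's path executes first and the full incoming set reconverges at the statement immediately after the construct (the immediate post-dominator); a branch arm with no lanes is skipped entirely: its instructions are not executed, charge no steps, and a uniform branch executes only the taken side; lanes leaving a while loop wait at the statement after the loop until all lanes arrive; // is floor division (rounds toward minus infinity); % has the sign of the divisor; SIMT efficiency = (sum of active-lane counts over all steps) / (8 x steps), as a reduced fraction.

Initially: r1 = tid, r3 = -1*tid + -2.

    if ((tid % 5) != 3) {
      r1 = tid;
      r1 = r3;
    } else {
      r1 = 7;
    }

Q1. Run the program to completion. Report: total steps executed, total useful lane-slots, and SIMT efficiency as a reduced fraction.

Answer: 4 steps, 23 useful, 23/32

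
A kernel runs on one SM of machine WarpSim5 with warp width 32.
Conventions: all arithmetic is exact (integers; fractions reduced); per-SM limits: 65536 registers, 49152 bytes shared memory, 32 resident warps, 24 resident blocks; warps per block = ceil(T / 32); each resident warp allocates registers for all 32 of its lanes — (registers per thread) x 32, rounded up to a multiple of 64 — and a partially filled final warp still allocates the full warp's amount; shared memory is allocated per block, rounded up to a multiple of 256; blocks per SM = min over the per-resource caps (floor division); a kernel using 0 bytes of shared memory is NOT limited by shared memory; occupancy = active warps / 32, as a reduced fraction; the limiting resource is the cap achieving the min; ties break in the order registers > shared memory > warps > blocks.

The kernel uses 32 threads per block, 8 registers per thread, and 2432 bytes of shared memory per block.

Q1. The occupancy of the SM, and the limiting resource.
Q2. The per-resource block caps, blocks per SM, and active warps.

Answer: occupancy 19/32, limited by shared memory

registers: 256 blocks
shared memory: 19 blocks
warps: 32 blocks
blocks: 24 blocks

Answer: 19 blocks, 19 active warps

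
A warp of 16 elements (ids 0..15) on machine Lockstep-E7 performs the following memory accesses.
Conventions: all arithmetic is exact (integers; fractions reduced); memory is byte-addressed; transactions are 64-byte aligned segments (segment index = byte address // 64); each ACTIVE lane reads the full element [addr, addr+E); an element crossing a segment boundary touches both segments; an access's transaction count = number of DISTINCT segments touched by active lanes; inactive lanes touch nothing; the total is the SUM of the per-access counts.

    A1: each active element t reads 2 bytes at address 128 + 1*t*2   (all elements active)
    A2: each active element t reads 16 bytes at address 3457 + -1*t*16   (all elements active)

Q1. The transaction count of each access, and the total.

A1: 1 transaction
A2: 5 transactions

Answer: 1,5; total 6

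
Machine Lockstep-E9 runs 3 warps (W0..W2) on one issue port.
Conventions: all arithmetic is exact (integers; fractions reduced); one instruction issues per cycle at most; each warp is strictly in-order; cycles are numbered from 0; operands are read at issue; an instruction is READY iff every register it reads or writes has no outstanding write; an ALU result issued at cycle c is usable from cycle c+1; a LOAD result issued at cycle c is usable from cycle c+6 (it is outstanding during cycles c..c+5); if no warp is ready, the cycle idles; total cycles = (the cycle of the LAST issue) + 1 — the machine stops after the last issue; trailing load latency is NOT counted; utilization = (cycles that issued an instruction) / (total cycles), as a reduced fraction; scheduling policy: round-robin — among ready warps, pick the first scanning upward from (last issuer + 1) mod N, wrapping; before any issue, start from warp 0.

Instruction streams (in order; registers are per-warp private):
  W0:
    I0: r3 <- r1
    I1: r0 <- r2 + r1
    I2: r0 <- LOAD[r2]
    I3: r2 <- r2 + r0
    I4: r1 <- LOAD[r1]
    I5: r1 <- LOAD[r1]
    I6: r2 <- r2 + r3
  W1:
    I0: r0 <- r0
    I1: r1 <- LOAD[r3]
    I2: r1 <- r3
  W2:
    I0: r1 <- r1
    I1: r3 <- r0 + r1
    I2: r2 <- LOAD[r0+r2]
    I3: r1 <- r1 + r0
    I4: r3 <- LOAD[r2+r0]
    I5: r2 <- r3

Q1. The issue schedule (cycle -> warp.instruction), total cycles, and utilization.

cycle 0: W0.I0
cycle 1: W1.I0
cycle 2: W2.I0
cycle 3: W0.I1
cycle 4: W1.I1
cycle 5: W2.I1
cycle 6: W0.I2
cycle 7: W2.I2
cycle 8: W2.I3
cycle 9: idle
cycle 10: W1.I2
cycle 11: idle
cycle 12: W0.I3
cycle 13: W2.I4
cycle 14: W0.I4
cycle 15: idle
cycle 16: idle
cycle 17: idle
cycle 18: idle
cycle 19: W2.I5
cycle 20: W0.I5
cycle 21: W0.I6

Answer: 22 cycles, utilization 8/11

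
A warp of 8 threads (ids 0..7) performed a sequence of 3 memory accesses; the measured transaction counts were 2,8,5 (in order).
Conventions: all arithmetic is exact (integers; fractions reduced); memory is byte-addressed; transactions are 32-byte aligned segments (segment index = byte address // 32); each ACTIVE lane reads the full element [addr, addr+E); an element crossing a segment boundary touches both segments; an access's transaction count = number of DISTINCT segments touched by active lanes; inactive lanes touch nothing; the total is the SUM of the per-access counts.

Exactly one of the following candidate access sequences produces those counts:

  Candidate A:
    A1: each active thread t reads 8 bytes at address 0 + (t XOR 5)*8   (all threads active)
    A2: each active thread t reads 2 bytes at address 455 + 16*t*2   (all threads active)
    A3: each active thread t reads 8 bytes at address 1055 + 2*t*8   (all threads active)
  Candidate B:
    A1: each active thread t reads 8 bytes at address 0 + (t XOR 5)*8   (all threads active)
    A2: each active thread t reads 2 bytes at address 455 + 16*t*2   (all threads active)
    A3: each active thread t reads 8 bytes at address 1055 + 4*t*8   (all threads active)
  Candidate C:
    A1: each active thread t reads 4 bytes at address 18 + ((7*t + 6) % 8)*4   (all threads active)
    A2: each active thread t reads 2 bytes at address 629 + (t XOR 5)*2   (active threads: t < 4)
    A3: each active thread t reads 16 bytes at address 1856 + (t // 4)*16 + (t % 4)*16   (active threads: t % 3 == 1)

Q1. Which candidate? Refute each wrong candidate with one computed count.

B: A3 gives 9 transactions, not 5
C: A2 gives 2 transactions, not 8
A: all counts match (2,8,5)

Answer: A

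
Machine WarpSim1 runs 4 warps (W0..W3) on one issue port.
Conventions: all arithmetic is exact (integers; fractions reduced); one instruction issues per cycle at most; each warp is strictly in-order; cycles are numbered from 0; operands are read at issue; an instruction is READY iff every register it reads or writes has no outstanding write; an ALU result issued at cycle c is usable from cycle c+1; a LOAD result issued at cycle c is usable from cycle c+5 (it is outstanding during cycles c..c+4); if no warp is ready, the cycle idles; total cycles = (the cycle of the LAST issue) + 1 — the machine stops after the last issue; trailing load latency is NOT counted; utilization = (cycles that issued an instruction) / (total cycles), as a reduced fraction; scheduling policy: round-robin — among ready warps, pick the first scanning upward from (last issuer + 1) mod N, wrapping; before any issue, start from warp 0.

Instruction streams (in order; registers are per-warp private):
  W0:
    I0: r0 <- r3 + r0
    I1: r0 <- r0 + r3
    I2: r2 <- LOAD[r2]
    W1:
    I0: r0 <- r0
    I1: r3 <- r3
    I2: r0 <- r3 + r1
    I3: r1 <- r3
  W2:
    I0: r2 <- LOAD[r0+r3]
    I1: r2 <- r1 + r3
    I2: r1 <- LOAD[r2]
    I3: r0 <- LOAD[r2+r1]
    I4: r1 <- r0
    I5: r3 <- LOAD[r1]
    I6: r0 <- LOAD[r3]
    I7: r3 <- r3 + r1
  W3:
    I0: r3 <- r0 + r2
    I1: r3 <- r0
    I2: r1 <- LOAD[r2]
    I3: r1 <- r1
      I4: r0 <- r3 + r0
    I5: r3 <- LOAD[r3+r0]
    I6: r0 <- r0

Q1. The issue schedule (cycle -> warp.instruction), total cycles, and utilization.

cycle 0: W0.I0
cycle 1: W1.I0
cycle 2: W2.I0
cycle 3: W3.I0
cycle 4: W0.I1
cycle 5: W1.I1
cycle 6: W3.I1
cycle 7: W0.I2
cycle 8: W1.I2
cycle 9: W2.I1
cycle 10: W3.I2
cycle 11: W1.I3
cycle 12: W2.I2
cycle 13: idle
cycle 14: idle
cycle 15: W3.I3
cycle 16: W3.I4
cycle 17: W2.I3
cycle 18: W3.I5
cycle 19: W3.I6
cycle 20: idle
cycle 21: idle
cycle 22: W2.I4
cycle 23: W2.I5
cycle 24: idle
cycle 25: idle
cycle 26: idle
cycle 27: idle
cycle 28: W2.I6
cycle 29: W2.I7

Answer: 30 cycles, utilization 11/15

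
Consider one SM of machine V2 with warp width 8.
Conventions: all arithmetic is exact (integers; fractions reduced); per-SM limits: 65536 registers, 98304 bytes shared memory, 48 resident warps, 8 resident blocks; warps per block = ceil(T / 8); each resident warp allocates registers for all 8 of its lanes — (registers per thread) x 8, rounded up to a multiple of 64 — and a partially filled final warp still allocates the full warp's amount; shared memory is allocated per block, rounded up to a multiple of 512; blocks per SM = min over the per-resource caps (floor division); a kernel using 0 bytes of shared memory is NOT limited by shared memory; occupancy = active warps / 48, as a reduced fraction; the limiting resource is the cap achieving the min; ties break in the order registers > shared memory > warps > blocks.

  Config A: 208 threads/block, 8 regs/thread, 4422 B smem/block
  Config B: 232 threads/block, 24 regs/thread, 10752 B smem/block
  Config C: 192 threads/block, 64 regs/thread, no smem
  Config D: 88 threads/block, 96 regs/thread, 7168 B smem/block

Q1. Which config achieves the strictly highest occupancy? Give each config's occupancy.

occupancies: A 13/24, B 29/48, C 1, D 11/12

Answer: C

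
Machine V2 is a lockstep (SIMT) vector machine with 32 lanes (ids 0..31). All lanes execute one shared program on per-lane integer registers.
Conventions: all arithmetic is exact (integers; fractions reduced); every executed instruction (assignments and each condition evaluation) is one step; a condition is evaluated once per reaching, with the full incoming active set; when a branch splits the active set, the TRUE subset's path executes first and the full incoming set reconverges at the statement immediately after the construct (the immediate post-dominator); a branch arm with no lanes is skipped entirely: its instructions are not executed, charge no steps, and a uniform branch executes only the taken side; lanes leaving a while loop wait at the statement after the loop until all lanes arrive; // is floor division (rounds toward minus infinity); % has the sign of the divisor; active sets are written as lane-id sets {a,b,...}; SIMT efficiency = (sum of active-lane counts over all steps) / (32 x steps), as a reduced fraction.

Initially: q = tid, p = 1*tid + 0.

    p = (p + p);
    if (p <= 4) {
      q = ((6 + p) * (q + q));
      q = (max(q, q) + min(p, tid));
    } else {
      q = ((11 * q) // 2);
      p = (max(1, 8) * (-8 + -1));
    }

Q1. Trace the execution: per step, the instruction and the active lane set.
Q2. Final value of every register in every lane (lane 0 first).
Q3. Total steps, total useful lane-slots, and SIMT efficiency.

step 0: p <- (p + p)                 {0,1,2,3,4,5,6,7,8,9,10,11,12,13,14,15,16,17,18,19,20,21,22,23,24,25,26,27,28,29,30,31}
step 1: eval (p <= 4)                {0,1,2,3,4,5,6,7,8,9,10,11,12,13,14,15,16,17,18,19,20,21,22,23,24,25,26,27,28,29,30,31}
step 2: q <- ((6 + p) * (q + q))     {0,1,2}
step 3: q <- (max(q, q) + min(p, tid)) {0,1,2}
step 4: q <- ((11 * q) // 2)         {3,4,5,6,7,8,9,10,11,12,13,14,15,16,17,18,19,20,21,22,23,24,25,26,27,28,29,30,31}
step 5: p <- (max(1, 8) * (-8 + -1)) {3,4,5,6,7,8,9,10,11,12,13,14,15,16,17,18,19,20,21,22,23,24,25,26,27,28,29,30,31}

Answer: 6 steps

q: 0,17,42,16,22,27,33,38,44,49,55,60,66,71,77,82,88,93,99,104,110,115,121,126,132,137,143,148,154,159,165,170
p: 0,2,4,-72,-72,-72,-72,-72,-72,-72,-72,-72,-72,-72,-72,-72,-72,-72,-72,-72,-72,-72,-72,-72,-72,-72,-72,-72,-72,-72,-72,-72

steps = 6; useful = 128; efficiency = 128/192 = 2/3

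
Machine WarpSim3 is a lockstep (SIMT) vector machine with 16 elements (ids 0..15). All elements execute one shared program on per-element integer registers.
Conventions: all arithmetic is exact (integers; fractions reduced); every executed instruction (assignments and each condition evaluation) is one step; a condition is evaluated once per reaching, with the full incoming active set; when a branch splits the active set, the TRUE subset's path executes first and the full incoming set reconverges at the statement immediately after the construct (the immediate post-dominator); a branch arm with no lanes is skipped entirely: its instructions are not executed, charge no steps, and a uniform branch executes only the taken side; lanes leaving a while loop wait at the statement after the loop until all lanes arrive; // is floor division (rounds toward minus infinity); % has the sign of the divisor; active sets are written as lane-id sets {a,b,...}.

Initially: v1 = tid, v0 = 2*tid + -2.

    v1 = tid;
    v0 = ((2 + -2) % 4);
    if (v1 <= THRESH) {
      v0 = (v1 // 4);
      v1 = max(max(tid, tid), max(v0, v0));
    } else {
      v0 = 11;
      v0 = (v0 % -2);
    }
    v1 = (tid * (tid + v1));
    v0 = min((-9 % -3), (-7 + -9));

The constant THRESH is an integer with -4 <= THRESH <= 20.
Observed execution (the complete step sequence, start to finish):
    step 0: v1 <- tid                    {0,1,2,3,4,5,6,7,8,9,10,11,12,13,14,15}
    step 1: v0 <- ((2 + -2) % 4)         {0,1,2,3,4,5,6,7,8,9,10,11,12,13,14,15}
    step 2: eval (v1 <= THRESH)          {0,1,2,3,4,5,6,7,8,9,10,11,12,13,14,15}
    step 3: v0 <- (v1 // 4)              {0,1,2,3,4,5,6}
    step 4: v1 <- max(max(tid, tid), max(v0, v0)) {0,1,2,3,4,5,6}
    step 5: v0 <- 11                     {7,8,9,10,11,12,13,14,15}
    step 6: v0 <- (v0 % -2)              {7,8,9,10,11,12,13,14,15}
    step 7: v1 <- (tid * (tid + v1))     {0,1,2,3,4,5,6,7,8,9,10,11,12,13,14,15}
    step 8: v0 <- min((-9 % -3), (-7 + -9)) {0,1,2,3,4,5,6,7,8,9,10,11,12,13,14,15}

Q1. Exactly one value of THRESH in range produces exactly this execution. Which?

Answer: THRESH = 6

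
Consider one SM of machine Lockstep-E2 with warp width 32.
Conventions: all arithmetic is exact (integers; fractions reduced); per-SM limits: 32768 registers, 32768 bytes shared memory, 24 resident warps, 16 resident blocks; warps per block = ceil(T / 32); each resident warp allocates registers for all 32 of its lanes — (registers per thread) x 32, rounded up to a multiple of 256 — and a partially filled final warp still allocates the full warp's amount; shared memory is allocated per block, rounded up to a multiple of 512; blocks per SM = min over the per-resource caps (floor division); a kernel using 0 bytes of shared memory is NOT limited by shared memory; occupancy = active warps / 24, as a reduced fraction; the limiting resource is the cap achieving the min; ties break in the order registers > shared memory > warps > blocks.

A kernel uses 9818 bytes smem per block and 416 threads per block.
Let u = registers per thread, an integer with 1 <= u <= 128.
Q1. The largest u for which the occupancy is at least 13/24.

Answer: u = 72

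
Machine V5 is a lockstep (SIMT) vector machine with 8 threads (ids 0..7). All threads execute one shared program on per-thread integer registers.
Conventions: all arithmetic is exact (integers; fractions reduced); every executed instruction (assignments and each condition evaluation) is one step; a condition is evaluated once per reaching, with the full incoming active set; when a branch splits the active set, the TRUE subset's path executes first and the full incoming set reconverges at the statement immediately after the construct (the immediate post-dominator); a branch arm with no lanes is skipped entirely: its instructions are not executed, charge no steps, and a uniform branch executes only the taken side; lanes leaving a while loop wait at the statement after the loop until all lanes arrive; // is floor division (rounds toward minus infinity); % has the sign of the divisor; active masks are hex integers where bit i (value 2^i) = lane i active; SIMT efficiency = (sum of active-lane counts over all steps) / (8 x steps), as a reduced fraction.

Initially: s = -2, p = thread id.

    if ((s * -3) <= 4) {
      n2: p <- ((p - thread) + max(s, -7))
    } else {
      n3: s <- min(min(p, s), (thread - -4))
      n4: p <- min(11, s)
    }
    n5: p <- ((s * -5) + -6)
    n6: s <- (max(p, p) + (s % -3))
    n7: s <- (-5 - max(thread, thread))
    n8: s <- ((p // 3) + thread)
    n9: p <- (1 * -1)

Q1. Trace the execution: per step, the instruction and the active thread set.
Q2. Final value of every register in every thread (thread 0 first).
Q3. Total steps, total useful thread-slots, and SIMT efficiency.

step 0: eval ((s * -3) <= 4)         0xff
step 1: s <- min(min(p, s), (thread - -4)) 0xff
step 2: p <- min(11, s)              0xff
step 3: p <- ((s * -5) + -6)         0xff
step 4: s <- (max(p, p) + (s % -3))  0xff
step 5: s <- (-5 - max(thread, thread)) 0xff
step 6: s <- ((p // 3) + thread)     0xff
step 7: p <- (1 * -1)                0xff

Answer: 8 steps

s: 1,2,3,4,5,6,7,8
p: -1,-1,-1,-1,-1,-1,-1,-1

steps = 8; useful = 64; efficiency = 64/64 = 1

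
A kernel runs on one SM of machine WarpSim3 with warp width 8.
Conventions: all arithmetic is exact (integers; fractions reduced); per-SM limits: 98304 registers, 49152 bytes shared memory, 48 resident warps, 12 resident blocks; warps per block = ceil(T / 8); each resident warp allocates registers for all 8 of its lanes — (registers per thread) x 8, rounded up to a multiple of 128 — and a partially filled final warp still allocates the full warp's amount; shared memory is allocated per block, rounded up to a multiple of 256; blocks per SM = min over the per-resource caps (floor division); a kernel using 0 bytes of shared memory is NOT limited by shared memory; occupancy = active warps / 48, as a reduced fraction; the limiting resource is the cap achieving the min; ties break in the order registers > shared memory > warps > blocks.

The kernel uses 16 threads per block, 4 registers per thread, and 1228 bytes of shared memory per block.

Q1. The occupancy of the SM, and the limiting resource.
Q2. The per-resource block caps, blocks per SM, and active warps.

Answer: occupancy 1/2, limited by blocks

registers: 384 blocks
shared memory: 38 blocks
warps: 24 blocks
blocks: 12 blocks

Answer: 12 blocks, 24 active warps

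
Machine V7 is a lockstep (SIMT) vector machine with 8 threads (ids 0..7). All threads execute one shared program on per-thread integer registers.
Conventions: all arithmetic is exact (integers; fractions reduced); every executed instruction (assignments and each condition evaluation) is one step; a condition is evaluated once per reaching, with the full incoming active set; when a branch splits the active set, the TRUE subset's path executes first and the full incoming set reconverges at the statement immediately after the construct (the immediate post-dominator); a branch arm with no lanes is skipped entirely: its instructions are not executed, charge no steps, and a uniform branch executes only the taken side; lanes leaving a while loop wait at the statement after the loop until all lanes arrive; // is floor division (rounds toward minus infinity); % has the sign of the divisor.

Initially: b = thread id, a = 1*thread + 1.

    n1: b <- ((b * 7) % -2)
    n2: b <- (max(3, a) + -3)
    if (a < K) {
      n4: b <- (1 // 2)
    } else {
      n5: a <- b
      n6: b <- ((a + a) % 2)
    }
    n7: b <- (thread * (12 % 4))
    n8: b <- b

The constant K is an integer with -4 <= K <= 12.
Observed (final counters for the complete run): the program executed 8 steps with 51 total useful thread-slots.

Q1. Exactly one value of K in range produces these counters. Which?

Answer: K = 6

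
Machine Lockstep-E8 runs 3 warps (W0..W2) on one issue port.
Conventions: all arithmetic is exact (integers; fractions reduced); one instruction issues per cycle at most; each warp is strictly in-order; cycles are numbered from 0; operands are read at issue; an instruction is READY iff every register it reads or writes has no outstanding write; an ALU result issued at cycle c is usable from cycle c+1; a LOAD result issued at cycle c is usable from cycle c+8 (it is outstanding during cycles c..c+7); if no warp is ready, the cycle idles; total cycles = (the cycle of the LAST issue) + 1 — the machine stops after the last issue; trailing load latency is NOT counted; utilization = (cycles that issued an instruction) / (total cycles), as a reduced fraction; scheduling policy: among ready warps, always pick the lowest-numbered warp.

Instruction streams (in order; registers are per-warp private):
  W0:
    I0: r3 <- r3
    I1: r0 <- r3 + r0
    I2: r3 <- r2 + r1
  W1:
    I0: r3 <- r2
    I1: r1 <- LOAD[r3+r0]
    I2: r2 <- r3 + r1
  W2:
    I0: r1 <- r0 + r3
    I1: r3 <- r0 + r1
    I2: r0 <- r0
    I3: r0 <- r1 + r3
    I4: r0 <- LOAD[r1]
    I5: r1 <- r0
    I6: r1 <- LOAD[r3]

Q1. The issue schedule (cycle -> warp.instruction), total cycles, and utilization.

cycle 0: W0.I0
cycle 1: W0.I1
cycle 2: W0.I2
cycle 3: W1.I0
cycle 4: W1.I1
cycle 5: W2.I0
cycle 6: W2.I1
cycle 7: W2.I2
cycle 8: W2.I3
cycle 9: W2.I4
cycle 10: idle
cycle 11: idle
cycle 12: W1.I2
cycle 13: idle
cycle 14: idle
cycle 15: idle
cycle 16: idle
cycle 17: W2.I5
cycle 18: W2.I6

Answer: 19 cycles, utilization 13/19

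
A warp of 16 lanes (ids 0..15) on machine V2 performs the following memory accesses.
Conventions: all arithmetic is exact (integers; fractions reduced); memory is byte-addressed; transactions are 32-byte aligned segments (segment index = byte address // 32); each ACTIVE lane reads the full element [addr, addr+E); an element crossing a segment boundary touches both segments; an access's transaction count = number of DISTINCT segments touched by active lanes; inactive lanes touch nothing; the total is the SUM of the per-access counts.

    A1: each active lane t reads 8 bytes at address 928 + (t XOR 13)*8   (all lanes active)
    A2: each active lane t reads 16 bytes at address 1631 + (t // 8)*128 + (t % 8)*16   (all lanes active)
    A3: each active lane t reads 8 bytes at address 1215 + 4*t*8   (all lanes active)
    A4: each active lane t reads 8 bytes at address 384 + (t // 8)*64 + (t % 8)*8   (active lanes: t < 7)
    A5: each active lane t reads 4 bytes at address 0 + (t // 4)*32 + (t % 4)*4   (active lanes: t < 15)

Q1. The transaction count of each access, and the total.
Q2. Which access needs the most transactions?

A1: 4 transactions
A2: 9 transactions
A3: 17 transactions
A4: 2 transactions
A5: 4 transactions

Answer: 4,9,17,2,4; total 36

Answer: A3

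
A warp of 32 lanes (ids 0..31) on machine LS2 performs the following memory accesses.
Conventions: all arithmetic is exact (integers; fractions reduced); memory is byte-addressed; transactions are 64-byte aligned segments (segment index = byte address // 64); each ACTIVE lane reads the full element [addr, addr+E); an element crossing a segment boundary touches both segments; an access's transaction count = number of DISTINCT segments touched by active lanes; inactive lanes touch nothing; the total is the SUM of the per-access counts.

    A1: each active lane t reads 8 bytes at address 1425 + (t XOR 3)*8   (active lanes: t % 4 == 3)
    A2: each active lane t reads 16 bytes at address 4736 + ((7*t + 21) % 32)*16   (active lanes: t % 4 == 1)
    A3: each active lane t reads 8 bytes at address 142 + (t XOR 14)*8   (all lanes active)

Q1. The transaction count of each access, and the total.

A1: 4 transactions
A2: 8 transactions
A3: 5 transactions

Answer: 4,8,5; total 17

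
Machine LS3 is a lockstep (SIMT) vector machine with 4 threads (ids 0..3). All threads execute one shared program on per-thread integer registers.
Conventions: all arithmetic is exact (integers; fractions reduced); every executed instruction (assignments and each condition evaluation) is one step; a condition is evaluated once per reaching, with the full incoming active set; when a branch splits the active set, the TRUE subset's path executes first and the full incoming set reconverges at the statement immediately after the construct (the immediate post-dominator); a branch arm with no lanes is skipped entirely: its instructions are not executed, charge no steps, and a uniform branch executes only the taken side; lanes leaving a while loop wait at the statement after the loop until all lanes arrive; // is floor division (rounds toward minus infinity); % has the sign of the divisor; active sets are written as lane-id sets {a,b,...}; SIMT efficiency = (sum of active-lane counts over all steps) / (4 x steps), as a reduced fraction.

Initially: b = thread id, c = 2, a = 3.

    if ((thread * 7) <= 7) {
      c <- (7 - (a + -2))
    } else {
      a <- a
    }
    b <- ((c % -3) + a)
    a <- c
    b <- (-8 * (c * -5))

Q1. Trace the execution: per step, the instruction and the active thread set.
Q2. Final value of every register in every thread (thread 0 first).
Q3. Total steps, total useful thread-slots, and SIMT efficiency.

step 0: eval ((thread * 7) <= 7)     {0,1,2,3}
step 1: c <- (7 - (a + -2))          {0,1}
step 2: a <- a                       {2,3}
step 3: b <- ((c % -3) + a)          {0,1,2,3}
step 4: a <- c                       {0,1,2,3}
step 5: b <- (-8 * (c * -5))         {0,1,2,3}

Answer: 6 steps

b: 240,240,80,80
c: 6,6,2,2
a: 6,6,2,2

steps = 6; useful = 20; efficiency = 20/24 = 5/6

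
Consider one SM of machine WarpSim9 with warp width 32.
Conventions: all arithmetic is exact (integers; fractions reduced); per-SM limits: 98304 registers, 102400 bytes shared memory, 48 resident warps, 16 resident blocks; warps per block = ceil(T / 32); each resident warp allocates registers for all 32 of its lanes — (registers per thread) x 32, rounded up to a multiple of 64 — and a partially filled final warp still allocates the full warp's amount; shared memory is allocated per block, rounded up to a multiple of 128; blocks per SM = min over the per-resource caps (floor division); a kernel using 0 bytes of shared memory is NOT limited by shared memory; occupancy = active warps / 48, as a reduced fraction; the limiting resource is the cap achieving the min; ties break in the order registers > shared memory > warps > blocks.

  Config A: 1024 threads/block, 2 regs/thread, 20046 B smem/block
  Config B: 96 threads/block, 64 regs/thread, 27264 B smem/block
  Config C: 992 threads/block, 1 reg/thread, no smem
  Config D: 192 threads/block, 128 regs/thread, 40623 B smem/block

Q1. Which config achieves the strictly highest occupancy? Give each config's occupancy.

occupancies: A 2/3, B 3/16, C 31/48, D 1/4

Answer: A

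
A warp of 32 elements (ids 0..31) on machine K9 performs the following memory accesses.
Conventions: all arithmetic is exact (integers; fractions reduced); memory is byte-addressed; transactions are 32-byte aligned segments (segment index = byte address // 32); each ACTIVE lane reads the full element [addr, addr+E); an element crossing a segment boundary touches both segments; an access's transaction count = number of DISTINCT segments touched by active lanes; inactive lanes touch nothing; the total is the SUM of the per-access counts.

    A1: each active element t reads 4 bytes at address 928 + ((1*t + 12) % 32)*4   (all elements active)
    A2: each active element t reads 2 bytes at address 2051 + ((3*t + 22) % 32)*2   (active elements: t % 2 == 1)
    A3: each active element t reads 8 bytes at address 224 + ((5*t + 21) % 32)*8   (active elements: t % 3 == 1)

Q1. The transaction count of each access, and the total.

A1: 4 transactions
A2: 3 transactions
A3: 6 transactions

Answer: 4,3,6; total 13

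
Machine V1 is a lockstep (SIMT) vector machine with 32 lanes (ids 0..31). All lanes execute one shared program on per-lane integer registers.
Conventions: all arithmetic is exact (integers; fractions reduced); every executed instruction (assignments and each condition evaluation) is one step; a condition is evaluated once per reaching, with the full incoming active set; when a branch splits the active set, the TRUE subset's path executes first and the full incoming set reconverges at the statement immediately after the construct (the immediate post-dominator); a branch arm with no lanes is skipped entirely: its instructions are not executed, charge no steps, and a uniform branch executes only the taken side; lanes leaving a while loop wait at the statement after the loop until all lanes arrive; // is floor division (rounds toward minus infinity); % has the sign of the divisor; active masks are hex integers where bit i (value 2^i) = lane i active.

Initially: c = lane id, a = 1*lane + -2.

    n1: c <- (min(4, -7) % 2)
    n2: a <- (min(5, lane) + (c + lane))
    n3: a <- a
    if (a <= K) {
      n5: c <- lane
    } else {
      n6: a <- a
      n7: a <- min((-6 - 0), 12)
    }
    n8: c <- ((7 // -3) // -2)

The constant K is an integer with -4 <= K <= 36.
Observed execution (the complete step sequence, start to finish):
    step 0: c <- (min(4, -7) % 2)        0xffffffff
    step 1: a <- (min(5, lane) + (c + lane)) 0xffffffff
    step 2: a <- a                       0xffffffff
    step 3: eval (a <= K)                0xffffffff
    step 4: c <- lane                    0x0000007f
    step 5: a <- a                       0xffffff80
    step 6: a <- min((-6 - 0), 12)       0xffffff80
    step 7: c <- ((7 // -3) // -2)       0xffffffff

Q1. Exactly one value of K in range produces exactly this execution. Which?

Answer: K = 12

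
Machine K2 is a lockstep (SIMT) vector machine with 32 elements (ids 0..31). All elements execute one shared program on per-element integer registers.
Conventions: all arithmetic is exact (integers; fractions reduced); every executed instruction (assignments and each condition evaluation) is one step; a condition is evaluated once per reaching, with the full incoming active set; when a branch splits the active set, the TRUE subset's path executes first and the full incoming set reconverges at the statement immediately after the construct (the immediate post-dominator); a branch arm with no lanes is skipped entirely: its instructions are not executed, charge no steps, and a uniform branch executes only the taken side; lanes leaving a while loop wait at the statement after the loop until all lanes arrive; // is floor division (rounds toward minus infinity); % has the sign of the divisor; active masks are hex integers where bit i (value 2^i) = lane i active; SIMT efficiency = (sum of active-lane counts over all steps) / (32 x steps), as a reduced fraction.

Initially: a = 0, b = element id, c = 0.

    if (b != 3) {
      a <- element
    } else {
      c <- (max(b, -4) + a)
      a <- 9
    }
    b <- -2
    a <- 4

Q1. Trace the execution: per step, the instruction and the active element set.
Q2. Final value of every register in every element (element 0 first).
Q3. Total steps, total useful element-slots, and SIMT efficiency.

step 0: eval (b != 3)                0xffffffff
step 1: a <- element                 0xfffffff7
step 2: c <- (max(b, -4) + a)        0x00000008
step 3: a <- 9                       0x00000008
step 4: b <- -2                      0xffffffff
step 5: a <- 4                       0xffffffff

Answer: 6 steps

a: 4,4,4,4,4,4,4,4,4,4,4,4,4,4,4,4,4,4,4,4,4,4,4,4,4,4,4,4,4,4,4,4
b: -2,-2,-2,-2,-2,-2,-2,-2,-2,-2,-2,-2,-2,-2,-2,-2,-2,-2,-2,-2,-2,-2,-2,-2,-2,-2,-2,-2,-2,-2,-2,-2
c: 0,0,0,3,0,0,0,0,0,0,0,0,0,0,0,0,0,0,0,0,0,0,0,0,0,0,0,0,0,0,0,0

steps = 6; useful = 129; efficiency = 129/192 = 43/64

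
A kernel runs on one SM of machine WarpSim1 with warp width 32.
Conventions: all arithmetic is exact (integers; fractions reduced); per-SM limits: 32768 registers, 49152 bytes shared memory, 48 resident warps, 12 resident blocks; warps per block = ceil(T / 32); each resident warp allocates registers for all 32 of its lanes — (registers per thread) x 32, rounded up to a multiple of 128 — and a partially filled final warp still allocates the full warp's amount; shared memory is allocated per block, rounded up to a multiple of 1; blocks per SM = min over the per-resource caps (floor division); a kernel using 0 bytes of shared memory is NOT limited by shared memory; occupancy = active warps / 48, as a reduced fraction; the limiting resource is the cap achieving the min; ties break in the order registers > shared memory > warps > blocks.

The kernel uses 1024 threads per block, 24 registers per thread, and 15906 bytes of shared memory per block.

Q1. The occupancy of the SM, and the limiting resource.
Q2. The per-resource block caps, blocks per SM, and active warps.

Answer: occupancy 2/3, limited by registers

registers: 1 block
shared memory: 3 blocks
warps: 1 block
blocks: 12 blocks

Answer: 1 block, 32 active warps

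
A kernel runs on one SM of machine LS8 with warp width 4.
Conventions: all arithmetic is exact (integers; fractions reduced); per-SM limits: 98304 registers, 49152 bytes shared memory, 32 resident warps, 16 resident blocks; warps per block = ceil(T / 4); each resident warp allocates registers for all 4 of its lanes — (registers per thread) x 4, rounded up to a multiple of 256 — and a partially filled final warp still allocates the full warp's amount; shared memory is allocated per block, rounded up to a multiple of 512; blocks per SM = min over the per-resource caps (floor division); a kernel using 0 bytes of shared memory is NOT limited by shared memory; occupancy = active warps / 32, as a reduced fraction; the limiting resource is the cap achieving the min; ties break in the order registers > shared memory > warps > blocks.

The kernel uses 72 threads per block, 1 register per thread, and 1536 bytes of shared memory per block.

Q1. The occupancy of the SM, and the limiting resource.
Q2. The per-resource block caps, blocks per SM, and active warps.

Answer: occupancy 9/16, limited by warps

registers: 21 blocks
shared memory: 32 blocks
warps: 1 block
blocks: 16 blocks

Answer: 1 block, 18 active warps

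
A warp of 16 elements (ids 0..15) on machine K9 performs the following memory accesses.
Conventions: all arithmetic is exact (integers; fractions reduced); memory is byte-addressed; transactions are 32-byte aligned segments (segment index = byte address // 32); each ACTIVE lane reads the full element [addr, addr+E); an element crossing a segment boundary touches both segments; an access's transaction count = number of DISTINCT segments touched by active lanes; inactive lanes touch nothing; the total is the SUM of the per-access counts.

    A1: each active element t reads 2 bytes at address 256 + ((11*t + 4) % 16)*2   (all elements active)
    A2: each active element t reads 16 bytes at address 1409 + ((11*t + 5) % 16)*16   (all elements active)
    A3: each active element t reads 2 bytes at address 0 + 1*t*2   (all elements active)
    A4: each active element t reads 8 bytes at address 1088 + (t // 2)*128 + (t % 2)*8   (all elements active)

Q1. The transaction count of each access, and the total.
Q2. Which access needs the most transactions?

A1: 1 transaction
A2: 9 transactions
A3: 1 transaction
A4: 8 transactions

Answer: 1,9,1,8; total 19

Answer: A2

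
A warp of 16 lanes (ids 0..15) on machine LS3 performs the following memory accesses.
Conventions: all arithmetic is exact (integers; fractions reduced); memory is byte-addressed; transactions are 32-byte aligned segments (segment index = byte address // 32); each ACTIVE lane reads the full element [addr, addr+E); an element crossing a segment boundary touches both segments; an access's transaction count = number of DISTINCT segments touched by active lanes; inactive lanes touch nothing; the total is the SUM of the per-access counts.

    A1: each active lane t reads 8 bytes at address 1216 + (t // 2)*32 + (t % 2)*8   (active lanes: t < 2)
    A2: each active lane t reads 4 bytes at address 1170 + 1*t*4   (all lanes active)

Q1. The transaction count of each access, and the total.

A1: 1 transaction
A2: 3 transactions

Answer: 1,3; total 4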